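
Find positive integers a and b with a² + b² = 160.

We need to find integers a, b > 0 such that a² + b² = 160.
Trying a = 4: b² = 160 - 4² = 160 - 16 = 144
b = 12
Check: 4² + 12² = 16 + 144 = 160 ✓

160 = 4² + 12²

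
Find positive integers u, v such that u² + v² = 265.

Search for u with 265 - u² a perfect square.
u = 3: 265 - 3² = 265 - 9 = 256 = 16² ✓
So u = 3, v = 16.

u = 3, v = 16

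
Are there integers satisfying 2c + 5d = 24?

Step 1: Compute gcd(2, 5).
gcd(2, 5) = 1

Step 2: Check divisibility.
Does 1 divide 24? 24 = 1 x 24, so yes.

By the theorem on linear Diophantine equations, 2c + 5d = 24 has integer solutions if and only if gcd(2, 5) divides 24. Since 1 | 24, solutions exist.

Yes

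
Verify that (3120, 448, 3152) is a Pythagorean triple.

Compute a² + b² = 3120² + 448² = 9734400 + 200704 = 9935104
Compute c² = 3152² = 9935104
Since 9935104 = 9935104, confirmed.

Yes, it is a Pythagorean triple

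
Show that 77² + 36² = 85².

Compute a² + b²:
77² + 36² = 5929 + 1296 = 7225
Compute c²:
85² = 7225
Since 7225 = 7225, it is a Pythagorean triple.

Yes, it is a Pythagorean triple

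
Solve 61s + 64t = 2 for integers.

Step 1: Check solvability.
gcd(61, 64) = 1
Since 1 divides 2, solutions exist.

Step 2: Apply extended Euclidean algorithm to find gcd.
We find integers such that 61*x0 + 64*y0 = 1

Step 3: Scale the particular solution.
Multiply by 2/1 = 2:
s = 42, t = -40

Step 4: Verify.
61*(42) + 64*(-40) = 2 = 2 ✓

s = 42, t = -40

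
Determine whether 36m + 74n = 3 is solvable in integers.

Step 1: Compute gcd(36, 74).
gcd(36, 74) = 2

Step 2: Check divisibility.
Does 2 divide 3? 3 = 2 x 1 + 1, so no.

By the theorem on linear Diophantine equations, 36m + 74n = 3 has integer solutions if and only if gcd(36, 74) divides 3. Since 2 does not divide 3, no solutions exist.

No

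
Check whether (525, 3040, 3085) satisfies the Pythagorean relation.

Compute a² + b²:
525² + 3040² = 275625 + 9241600 = 9517225
Compute c²:
3085² = 9517225
Since 9517225 = 9517225, it is a Pythagorean triple.

Yes, it is a Pythagorean triple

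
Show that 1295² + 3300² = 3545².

Compute a² + b² = 1295² + 3300² = 1677025 + 10890000 = 12567025
Compute c² = 3545² = 12567025
Since 12567025 = 12567025, confirmed.

Yes, it is a Pythagorean triple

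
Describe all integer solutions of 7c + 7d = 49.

Step 1: Compute gcd(7, 7) = 7.
Since 7 divides 49, solutions exist.

Step 2: Find a particular solution using extended Euclidean algorithm.
We get c₀ = 0, d₀ = 7.
Check: 7*0 + 7*7 = 49 = 49 ✓

Step 3: Write the general solution.
c = 0 + (7/7)t = 0 + 1t
d = 7 - (7/7)t = 7 - 1t
for any integer t.

c = 0 + 1t, d = 7 - 1t for integer t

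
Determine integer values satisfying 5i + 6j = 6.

Step 1: Check solvability.
gcd(5, 6) = 1
Since 1 divides 6, solutions exist.

Step 2: Apply extended Euclidean algorithm to find gcd.
We find integers such that 5*x0 + 6*y0 = 1

Step 3: Scale the particular solution.
Multiply by 6/1 = 6:
i = -6, j = 6

Step 4: Verify.
5*(-6) + 6*(6) = 6 = 6 ✓

i = -6, j = 6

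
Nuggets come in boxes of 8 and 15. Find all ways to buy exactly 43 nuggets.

We need non-negative integers (x, y) with 8x + 15y = 43.
For each x in 0..5, check if 43 - 8x is a non-negative multiple of 15.
No x yields an integer y ≥ 0.

No solution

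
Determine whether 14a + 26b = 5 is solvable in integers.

Step 1: Compute gcd(14, 26).
gcd(14, 26) = 2

Step 2: Check divisibility.
Does 2 divide 5? 5 = 2 x 2 + 1, so no.

By the theorem on linear Diophantine equations, 14a + 26b = 5 has integer solutions if and only if gcd(14, 26) divides 5. Since 2 does not divide 5, no solutions exist.

No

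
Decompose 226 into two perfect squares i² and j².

We need to find integers i, j > 0 such that i² + j² = 226.
Trying i = 1: j² = 226 - 1² = 226 - 1 = 225
j = 15
Check: 1² + 15² = 1 + 225 = 226 ✓

226 = 1² + 15²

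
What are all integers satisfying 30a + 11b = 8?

Step 1: Compute gcd(30, 11) = 1.
Since 1 divides 8, solutions exist.

Step 2: Find a particular solution using extended Euclidean algorithm.
We get a₀ = -32, b₀ = 88.
Check: 30*-32 + 11*88 = 8 = 8 ✓

Step 3: Write the general solution.
a = -32 + (11/1)t = -32 + 11t
b = 88 - (30/1)t = 88 - 30t
for any integer t.

a = -32 + 11t, b = 88 - 30t for integer t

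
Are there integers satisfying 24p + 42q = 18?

Step 1: Compute gcd(24, 42).
gcd(24, 42) = 6

Step 2: Check divisibility.
Does 6 divide 18? 18 = 6 x 3, so yes.

By the theorem on linear Diophantine equations, 24p + 42q = 18 has integer solutions if and only if gcd(24, 42) divides 18. Since 6 | 18, solutions exist.

Yes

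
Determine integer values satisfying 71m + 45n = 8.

Step 1: Check solvability.
gcd(71, 45) = 1
Since 1 divides 8, solutions exist.

Step 2: Apply extended Euclidean algorithm to find gcd.
We find integers such that 71*x0 + 45*y0 = 1

Step 3: Scale the particular solution.
Multiply by 8/1 = 8:
m = -152, n = 240

Step 4: Verify.
71*(-152) + 45*(240) = 8 = 8 ✓

m = -152, n = 240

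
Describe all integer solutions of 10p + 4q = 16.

Step 1: Compute gcd(10, 4) = 2.
Since 2 divides 16, solutions exist.

Step 2: Find a particular solution using extended Euclidean algorithm.
We get p₀ = 8, q₀ = -16.
Check: 10*8 + 4*-16 = 16 = 16 ✓

Step 3: Write the general solution.
p = 8 + (4/2)t = 8 + 2t
q = -16 - (10/2)t = -16 - 5t
for any integer t.

p = 8 + 2t, q = -16 - 5t for integer t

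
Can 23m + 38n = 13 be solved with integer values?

Step 1: Compute gcd(23, 38).
gcd(23, 38) = 1

Step 2: Check divisibility.
Does 1 divide 13? 13 = 1 x 13, so yes.

By the theorem on linear Diophantine equations, 23m + 38n = 13 has integer solutions if and only if gcd(23, 38) divides 13. Since 1 | 13, solutions exist.

Yes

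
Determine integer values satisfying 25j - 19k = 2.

Step 1: Check solvability.
gcd(25, 19) = 1
Since 1 divides 2, solutions exist.

Step 2: Apply extended Euclidean algorithm to find gcd.
We find integers such that 25*x0 + 19*y0 = 1

Step 3: Scale the particular solution.
Multiply by 2/1 = 2:
j = -6, k = -8

Step 4: Verify.
25*(-6) - 19*(-8) = 2 = 2 ✓

j = -6, k = -8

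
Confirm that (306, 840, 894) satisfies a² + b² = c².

Compute a² + b² = 306² + 840² = 93636 + 705600 = 799236
Compute c² = 894² = 799236
Since 799236 = 799236, confirmed.

Yes, it is a Pythagorean triple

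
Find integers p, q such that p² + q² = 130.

We need to find integers p, q > 0 such that p² + q² = 130.
Trying p = 3: q² = 130 - 3² = 130 - 9 = 121
q = 11
Check: 3² + 11² = 9 + 121 = 130 ✓

130 = 3² + 11²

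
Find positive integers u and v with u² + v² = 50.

We need to find integers u, v > 0 such that u² + v² = 50.
Trying u = 1: v² = 50 - 1² = 50 - 1 = 49
v = 7
Check: 1² + 7² = 1 + 49 = 50 ✓

50 = 1² + 7²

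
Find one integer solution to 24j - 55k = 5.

Step 1: Check solvability.
gcd(24, 55) = 1
Since 1 divides 5, solutions exist.

Step 2: Apply extended Euclidean algorithm to find gcd.
We find integers such that 24*x0 + 55*y0 = 1

Step 3: Scale the particular solution.
Multiply by 5/1 = 5:
j = -80, k = -35

Step 4: Verify.
24*(-80) - 55*(-35) = 5 = 5 ✓

j = -80, k = -35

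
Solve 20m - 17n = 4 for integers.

Step 1: Check solvability.
gcd(20, 17) = 1
Since 1 divides 4, solutions exist.

Step 2: Apply extended Euclidean algorithm to find gcd.
We find integers such that 20*x0 + 17*y0 = 1

Step 3: Scale the particular solution.
Multiply by 4/1 = 4:
m = 24, n = 28

Step 4: Verify.
20*(24) - 17*(28) = 4 = 4 ✓

m = 24, n = 28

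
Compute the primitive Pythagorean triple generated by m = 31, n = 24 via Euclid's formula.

a = m² - n² = 961 - 576 = 385
b = 2mn = 2·31·24 = 1488
c = m² + n² = 961 + 576 = 1537
Verify: 385² + 1488² = 148225 + 2214144 = 2362369 = 1537² ✓

(385, 1488, 1537)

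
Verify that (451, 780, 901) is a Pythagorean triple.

Compute a² + b² = 451² + 780² = 203401 + 608400 = 811801
Compute c² = 901² = 811801
Since 811801 = 811801, confirmed.

Yes, it is a Pythagorean triple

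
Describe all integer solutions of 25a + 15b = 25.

Step 1: Compute gcd(25, 15) = 5.
Since 5 divides 25, solutions exist.

Step 2: Find a particular solution using extended Euclidean algorithm.
We get a₀ = -5, b₀ = 10.
Check: 25*-5 + 15*10 = 25 = 25 ✓

Step 3: Write the general solution.
a = -5 + (15/5)t = -5 + 3t
b = 10 - (25/5)t = 10 - 5t
for any integer t.

a = -5 + 3t, b = 10 - 5t for integer t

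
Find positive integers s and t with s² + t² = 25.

We need to find integers s, t > 0 such that s² + t² = 25.
Trying s = 3: t² = 25 - 3² = 25 - 9 = 16
t = 4
Check: 3² + 4² = 9 + 16 = 25 ✓

25 = 3² + 4²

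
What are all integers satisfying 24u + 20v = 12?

Step 1: Compute gcd(24, 20) = 4.
Since 4 divides 12, solutions exist.

Step 2: Find a particular solution using extended Euclidean algorithm.
We get u₀ = 3, v₀ = -3.
Check: 24*3 + 20*-3 = 12 = 12 ✓

Step 3: Write the general solution.
u = 3 + (20/4)t = 3 + 5t
v = -3 - (24/4)t = -3 - 6t
for any integer t.

u = 3 + 5t, v = -3 - 6t for integer t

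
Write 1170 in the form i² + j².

We need to find integers i, j > 0 such that i² + j² = 1170.
Trying i = 9: j² = 1170 - 9² = 1170 - 81 = 1089
j = 33
Check: 9² + 33² = 81 + 1089 = 1170 ✓

1170 = 9² + 33²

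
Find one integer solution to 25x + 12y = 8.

Step 1: Check solvability.
gcd(25, 12) = 1
Since 1 divides 8, solutions exist.

Step 2: Apply extended Euclidean algorithm to find gcd.
We find integers such that 25*x0 + 12*y0 = 1

Step 3: Scale the particular solution.
Multiply by 8/1 = 8:
x = 8, y = -16

Step 4: Verify.
25*(8) + 12*(-16) = 8 = 8 ✓

x = 8, y = -16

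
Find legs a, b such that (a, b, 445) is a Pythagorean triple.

We need a² + b² = 445² = 198025.
Trying: 437² + 84² = 190969 + 7056 = 198025 ✓

(437, 84, 445)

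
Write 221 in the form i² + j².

We need to find integers i, j > 0 such that i² + j² = 221.
Trying i = 5: j² = 221 - 5² = 221 - 25 = 196
j = 14
Check: 5² + 14² = 25 + 196 = 221 ✓

221 = 5² + 14²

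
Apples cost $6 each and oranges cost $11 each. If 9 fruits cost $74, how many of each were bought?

Let a = apples, o = oranges.
a + o = 9
6a + 11o = 74
Substitute o = 9 - a:
6a + 11(9 - a) = 74
(6 - 11)a = 74 - 99
-5a = -25
a = 5, o = 9 - 5 = 4

Apples: 5, Oranges: 4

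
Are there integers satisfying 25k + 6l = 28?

Step 1: Compute gcd(25, 6).
gcd(25, 6) = 1

Step 2: Check divisibility.
Does 1 divide 28? 28 = 1 x 28, so yes.

By the theorem on linear Diophantine equations, 25k + 6l = 28 has integer solutions if and only if gcd(25, 6) divides 28. Since 1 | 28, solutions exist.

Yes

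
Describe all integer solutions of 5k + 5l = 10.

Step 1: Compute gcd(5, 5) = 5.
Since 5 divides 10, solutions exist.

Step 2: Find a particular solution using extended Euclidean algorithm.
We get k₀ = 0, l₀ = 2.
Check: 5*0 + 5*2 = 10 = 10 ✓

Step 3: Write the general solution.
k = 0 + (5/5)t = 0 + 1t
l = 2 - (5/5)t = 2 - 1t
for any integer t.

k = 0 + 1t, l = 2 - 1t for integer t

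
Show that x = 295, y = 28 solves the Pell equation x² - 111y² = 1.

Compute x² = 295² = 87025
Compute 111y² = 111·28² = 111·784 = 87024
x² - 111y² = 87025 - 87024 = 1
Since this equals 1, (295, 28) is a solution.

Yes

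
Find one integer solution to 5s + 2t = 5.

Step 1: Check solvability.
gcd(5, 2) = 1
Since 1 divides 5, solutions exist.

Step 2: Apply extended Euclidean algorithm to find gcd.
We find integers such that 5*x0 + 2*y0 = 1

Step 3: Scale the particular solution.
Multiply by 5/1 = 5:
s = 5, t = -10

Step 4: Verify.
5*(5) + 2*(-10) = 5 = 5 ✓

s = 5, t = -10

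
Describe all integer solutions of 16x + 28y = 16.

Step 1: Compute gcd(16, 28) = 4.
Since 4 divides 16, solutions exist.

Step 2: Find a particular solution using extended Euclidean algorithm.
We get x₀ = 8, y₀ = -4.
Check: 16*8 + 28*-4 = 16 = 16 ✓

Step 3: Write the general solution.
x = 8 + (28/4)t = 8 + 7t
y = -4 - (16/4)t = -4 - 4t
for any integer t.

x = 8 + 7t, y = -4 - 4t for integer t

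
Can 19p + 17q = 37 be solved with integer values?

Step 1: Compute gcd(19, 17).
gcd(19, 17) = 1

Step 2: Check divisibility.
Does 1 divide 37? 37 = 1 x 37, so yes.

By the theorem on linear Diophantine equations, 19p + 17q = 37 has integer solutions if and only if gcd(19, 17) divides 37. Since 1 | 37, solutions exist.

Yes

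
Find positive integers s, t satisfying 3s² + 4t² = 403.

Try small values of s and check whether (403 - 3s²)/4 is a perfect square.
s = 1: 3·1² = 3, so 4t² = 403 - 3 = 400, giving t² = 100, t = 10.
Check: 3·1² + 4·10² = 3 + 400 = 403 ✓

s = 1, t = 10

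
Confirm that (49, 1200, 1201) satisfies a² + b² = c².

Compute a² + b² = 49² + 1200² = 2401 + 1440000 = 1442401
Compute c² = 1201² = 1442401
Since 1442401 = 1442401, confirmed.

Yes, it is a Pythagorean triple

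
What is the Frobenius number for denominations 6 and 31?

For two coprime denominations a and b, the Frobenius number (largest value not representable as a non-negative combination) is ab - a - b.
Here gcd(6, 31) = 1, so they are coprime.
F(6, 31) = 6·31 - 6 - 31 = 186 - 37 = 149

149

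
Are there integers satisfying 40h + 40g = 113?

Step 1: Compute gcd(40, 40).
gcd(40, 40) = 40

Step 2: Check divisibility.
Does 40 divide 113? 113 = 40 x 2 + 33, so no.

By the theorem on linear Diophantine equations, 40h + 40g = 113 has integer solutions if and only if gcd(40, 40) divides 113. Since 40 does not divide 113, no solutions exist.

No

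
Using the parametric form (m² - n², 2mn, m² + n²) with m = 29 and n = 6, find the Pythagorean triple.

a = m² - n² = 841 - 36 = 805
b = 2mn = 2·29·6 = 348
c = m² + n² = 841 + 36 = 877
Verify: 805² + 348² = 648025 + 121104 = 769129 = 877² ✓

(805, 348, 877)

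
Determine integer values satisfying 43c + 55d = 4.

Step 1: Check solvability.
gcd(43, 55) = 1
Since 1 divides 4, solutions exist.

Step 2: Apply extended Euclidean algorithm to find gcd.
We find integers such that 43*x0 + 55*y0 = 1

Step 3: Scale the particular solution.
Multiply by 4/1 = 4:
c = -92, d = 72

Step 4: Verify.
43*(-92) + 55*(72) = 4 = 4 ✓

c = -92, d = 72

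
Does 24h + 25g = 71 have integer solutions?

Step 1: Compute gcd(24, 25).
gcd(24, 25) = 1

Step 2: Check divisibility.
Does 1 divide 71? 71 = 1 x 71, so yes.

By the theorem on linear Diophantine equations, 24h + 25g = 71 has integer solutions if and only if gcd(24, 25) divides 71. Since 1 | 71, solutions exist.

Yes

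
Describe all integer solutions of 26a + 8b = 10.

Step 1: Compute gcd(26, 8) = 2.
Since 2 divides 10, solutions exist.

Step 2: Find a particular solution using extended Euclidean algorithm.
We get a₀ = 5, b₀ = -15.
Check: 26*5 + 8*-15 = 10 = 10 ✓

Step 3: Write the general solution.
a = 5 + (8/2)t = 5 + 4t
b = -15 - (26/2)t = -15 - 13t
for any integer t.

a = 5 + 4t, b = -15 - 13t for integer t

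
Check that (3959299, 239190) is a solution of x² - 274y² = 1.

Compute x² = 3959299² = 15676048571401
Compute 274y² = 274·239190² = 274·57211856100 = 15676048571400
x² - 274y² = 15676048571401 - 15676048571400 = 1
Since this equals 1, (3959299, 239190) is a solution.

Yes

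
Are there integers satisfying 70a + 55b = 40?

Step 1: Compute gcd(70, 55).
gcd(70, 55) = 5

Step 2: Check divisibility.
Does 5 divide 40? 40 = 5 x 8, so yes.

By the theorem on linear Diophantine equations, 70a + 55b = 40 has integer solutions if and only if gcd(70, 55) divides 40. Since 5 | 40, solutions exist.

Yes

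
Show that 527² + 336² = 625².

Compute a² + b² = 527² + 336² = 277729 + 112896 = 390625
Compute c² = 625² = 390625
Since 390625 = 390625, confirmed.

Yes, it is a Pythagorean triple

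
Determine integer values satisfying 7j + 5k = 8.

Step 1: Check solvability.
gcd(7, 5) = 1
Since 1 divides 8, solutions exist.

Step 2: Apply extended Euclidean algorithm to find gcd.
We find integers such that 7*x0 + 5*y0 = 1

Step 3: Scale the particular solution.
Multiply by 8/1 = 8:
j = -16, k = 24

Step 4: Verify.
7*(-16) + 5*(24) = 8 = 8 ✓

j = -16, k = 24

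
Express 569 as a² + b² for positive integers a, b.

We need to find integers a, b > 0 such that a² + b² = 569.
Trying a = 13: b² = 569 - 13² = 569 - 169 = 400
b = 20
Check: 13² + 20² = 169 + 400 = 569 ✓

569 = 13² + 20²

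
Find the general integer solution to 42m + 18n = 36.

Step 1: Compute gcd(42, 18) = 6.
Since 6 divides 36, solutions exist.

Step 2: Find a particular solution using extended Euclidean algorithm.
We get m₀ = 6, n₀ = -12.
Check: 42*6 + 18*-12 = 36 = 36 ✓

Step 3: Write the general solution.
m = 6 + (18/6)t = 6 + 3t
n = -12 - (42/6)t = -12 - 7t
for any integer t.

m = 6 + 3t, n = -12 - 7t for integer t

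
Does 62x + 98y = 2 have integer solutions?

Step 1: Compute gcd(62, 98).
gcd(62, 98) = 2

Step 2: Check divisibility.
Does 2 divide 2? 2 = 2 x 1, so yes.

By the theorem on linear Diophantine equations, 62x + 98y = 2 has integer solutions if and only if gcd(62, 98) divides 2. Since 2 | 2, solutions exist.

Yes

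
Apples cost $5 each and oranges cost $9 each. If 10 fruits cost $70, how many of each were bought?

Let a = apples, o = oranges.
a + o = 10
5a + 9o = 70
Substitute o = 10 - a:
5a + 9(10 - a) = 70
(5 - 9)a = 70 - 90
-4a = -20
a = 5, o = 10 - 5 = 5

Apples: 5, Oranges: 5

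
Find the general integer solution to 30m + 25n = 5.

Step 1: Compute gcd(30, 25) = 5.
Since 5 divides 5, solutions exist.

Step 2: Find a particular solution using extended Euclidean algorithm.
We get m₀ = 1, n₀ = -1.
Check: 30*1 + 25*-1 = 5 = 5 ✓

Step 3: Write the general solution.
m = 1 + (25/5)t = 1 + 5t
n = -1 - (30/5)t = -1 - 6t
for any integer t.

m = 1 + 5t, n = -1 - 6t for integer t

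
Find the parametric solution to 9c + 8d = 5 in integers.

Step 1: Compute gcd(9, 8) = 1.
Since 1 divides 5, solutions exist.

Step 2: Find a particular solution using extended Euclidean algorithm.
We get c₀ = 5, d₀ = -5.
Check: 9*5 + 8*-5 = 5 = 5 ✓

Step 3: Write the general solution.
c = 5 + (8/1)t = 5 + 8t
d = -5 - (9/1)t = -5 - 9t
for any integer t.

c = 5 + 8t, d = -5 - 9t for integer t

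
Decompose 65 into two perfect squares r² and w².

We need to find integers r, w > 0 such that r² + w² = 65.
Trying r = 1: w² = 65 - 1² = 65 - 1 = 64
w = 8
Check: 1² + 8² = 1 + 64 = 65 ✓

65 = 1² + 8²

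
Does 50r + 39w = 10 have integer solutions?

Step 1: Compute gcd(50, 39).
gcd(50, 39) = 1

Step 2: Check divisibility.
Does 1 divide 10? 10 = 1 x 10, so yes.

By the theorem on linear Diophantine equations, 50r + 39w = 10 has integer solutions if and only if gcd(50, 39) divides 10. Since 1 | 10, solutions exist.

Yes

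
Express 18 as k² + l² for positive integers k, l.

We need to find integers k, l > 0 such that k² + l² = 18.
Trying k = 3: l² = 18 - 3² = 18 - 9 = 9
l = 3
Check: 3² + 3² = 9 + 9 = 18 ✓

18 = 3² + 3²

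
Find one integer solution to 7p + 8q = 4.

Step 1: Check solvability.
gcd(7, 8) = 1
Since 1 divides 4, solutions exist.

Step 2: Apply extended Euclidean algorithm to find gcd.
We find integers such that 7*x0 + 8*y0 = 1

Step 3: Scale the particular solution.
Multiply by 4/1 = 4:
p = -4, q = 4

Step 4: Verify.
7*(-4) + 8*(4) = 4 = 4 ✓

p = -4, q = 4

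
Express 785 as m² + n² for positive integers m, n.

We need to find integers m, n > 0 such that m² + n² = 785.
Trying m = 1: n² = 785 - 1² = 785 - 1 = 784
n = 28
Check: 1² + 28² = 1 + 784 = 785 ✓

785 = 1² + 28²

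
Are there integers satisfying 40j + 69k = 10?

Step 1: Compute gcd(40, 69).
gcd(40, 69) = 1

Step 2: Check divisibility.
Does 1 divide 10? 10 = 1 x 10, so yes.

By the theorem on linear Diophantine equations, 40j + 69k = 10 has integer solutions if and only if gcd(40, 69) divides 10. Since 1 | 10, solutions exist.

Yes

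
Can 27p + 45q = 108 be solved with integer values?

Step 1: Compute gcd(27, 45).
gcd(27, 45) = 9

Step 2: Check divisibility.
Does 9 divide 108? 108 = 9 x 12, so yes.

By the theorem on linear Diophantine equations, 27p + 45q = 108 has integer solutions if and only if gcd(27, 45) divides 108. Since 9 | 108, solutions exist.

Yes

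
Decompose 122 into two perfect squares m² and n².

We need to find integers m, n > 0 such that m² + n² = 122.
Trying m = 1: n² = 122 - 1² = 122 - 1 = 121
n = 11
Check: 1² + 11² = 1 + 121 = 122 ✓

122 = 1² + 11²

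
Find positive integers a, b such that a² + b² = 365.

Search for a with 365 - a² a perfect square.
a = 2: 365 - 2² = 365 - 4 = 361 = 19² ✓
So a = 2, b = 19.

a = 2, b = 19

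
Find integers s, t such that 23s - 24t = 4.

Step 1: Check solvability.
gcd(23, 24) = 1
Since 1 divides 4, solutions exist.

Step 2: Apply extended Euclidean algorithm to find gcd.
We find integers such that 23*x0 + 24*y0 = 1

Step 3: Scale the particular solution.
Multiply by 4/1 = 4:
s = -4, t = -4

Step 4: Verify.
23*(-4) - 24*(-4) = 4 = 4 ✓

s = -4, t = -4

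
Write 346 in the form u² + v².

We need to find integers u, v > 0 such that u² + v² = 346.
Trying u = 11: v² = 346 - 11² = 346 - 121 = 225
v = 15
Check: 11² + 15² = 121 + 225 = 346 ✓

346 = 11² + 15²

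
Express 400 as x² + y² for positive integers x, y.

We need to find integers x, y > 0 such that x² + y² = 400.
Trying x = 12: y² = 400 - 12² = 400 - 144 = 256
y = 16
Check: 12² + 16² = 144 + 256 = 400 ✓

400 = 12² + 16²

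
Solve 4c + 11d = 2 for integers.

Step 1: Check solvability.
gcd(4, 11) = 1
Since 1 divides 2, solutions exist.

Step 2: Apply extended Euclidean algorithm to find gcd.
We find integers such that 4*x0 + 11*y0 = 1

Step 3: Scale the particular solution.
Multiply by 2/1 = 2:
c = 6, d = -2

Step 4: Verify.
4*(6) + 11*(-2) = 2 = 2 ✓

c = 6, d = -2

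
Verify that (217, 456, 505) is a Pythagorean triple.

Compute a² + b² = 217² + 456² = 47089 + 207936 = 255025
Compute c² = 505² = 255025
Since 255025 = 255025, confirmed.

Yes, it is a Pythagorean triple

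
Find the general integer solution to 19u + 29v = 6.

Step 1: Compute gcd(19, 29) = 1.
Since 1 divides 6, solutions exist.

Step 2: Find a particular solution using extended Euclidean algorithm.
We get u₀ = -18, v₀ = 12.
Check: 19*-18 + 29*12 = 6 = 6 ✓

Step 3: Write the general solution.
u = -18 + (29/1)t = -18 + 29t
v = 12 - (19/1)t = 12 - 19t
for any integer t.

u = -18 + 29t, v = 12 - 19t for integer t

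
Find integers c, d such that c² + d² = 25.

We need to find integers c, d > 0 such that c² + d² = 25.
Trying c = 3: d² = 25 - 3² = 25 - 9 = 16
d = 4
Check: 3² + 4² = 9 + 16 = 25 ✓

25 = 3² + 4²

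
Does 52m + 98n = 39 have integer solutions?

Step 1: Compute gcd(52, 98).
gcd(52, 98) = 2

Step 2: Check divisibility.
Does 2 divide 39? 39 = 2 x 19 + 1, so no.

By the theorem on linear Diophantine equations, 52m + 98n = 39 has integer solutions if and only if gcd(52, 98) divides 39. Since 2 does not divide 39, no solutions exist.

No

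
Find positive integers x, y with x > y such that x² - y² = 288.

Factor: x² - y² = (x+y)(x-y) = 288.
We need two factors of 288 with the same parity.
Use x+y = 144 and x-y = 2 (product 144·2 = 288).
Adding: 2x = 146, so x = 73.
Subtracting: 2y = 142, so y = 71.
Check: 73² - 71² = 5329 - 5041 = 288 ✓

x = 73, y = 71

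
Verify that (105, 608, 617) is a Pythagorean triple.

Compute a² + b² = 105² + 608² = 11025 + 369664 = 380689
Compute c² = 617² = 380689
Since 380689 = 380689, confirmed.

Yes, it is a Pythagorean triple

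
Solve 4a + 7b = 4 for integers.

Step 1: Check solvability.
gcd(4, 7) = 1
Since 1 divides 4, solutions exist.

Step 2: Apply extended Euclidean algorithm to find gcd.
We find integers such that 4*x0 + 7*y0 = 1

Step 3: Scale the particular solution.
Multiply by 4/1 = 4:
a = 8, b = -4

Step 4: Verify.
4*(8) + 7*(-4) = 4 = 4 ✓

a = 8, b = -4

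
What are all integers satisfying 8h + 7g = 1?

Step 1: Compute gcd(8, 7) = 1.
Since 1 divides 1, solutions exist.

Step 2: Find a particular solution using extended Euclidean algorithm.
We get h₀ = 1, g₀ = -1.
Check: 8*1 + 7*-1 = 1 = 1 ✓

Step 3: Write the general solution.
h = 1 + (7/1)t = 1 + 7t
g = -1 - (8/1)t = -1 - 8t
for any integer t.

h = 1 + 7t, g = -1 - 8t for integer t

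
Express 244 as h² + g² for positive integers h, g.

We need to find integers h, g > 0 such that h² + g² = 244.
Trying h = 10: g² = 244 - 10² = 244 - 100 = 144
g = 12
Check: 10² + 12² = 100 + 144 = 244 ✓

244 = 10² + 12²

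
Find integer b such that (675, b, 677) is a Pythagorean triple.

b² = c² - a² = 677² - 675² = 458329 - 455625 = 2704
b = sqrt(2704) = 52

52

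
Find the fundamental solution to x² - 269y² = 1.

We seek the smallest positive integers (x, y) with x² - 269y² = 1, i.e., x² = 269y² + 1.
Try successive y values:
y = 1: x² = 269·1² + 1 = 270, not a perfect square
y = 2: x² = 269·2² + 1 = 1077, not a perfect square
y = 3: x² = 269·3² + 1 = 2422, not a perfect square
... continuing the search (or via continued fractions) ...
y = 820: x² = 269·820² + 1 = 180875601, x = 13449 ✓

Verify: 13449² - 269·820² = 180875601 - 180875600 = 1 ✓

x = 13449, y = 820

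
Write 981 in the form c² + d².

We need to find integers c, d > 0 such that c² + d² = 981.
Trying c = 9: d² = 981 - 9² = 981 - 81 = 900
d = 30
Check: 9² + 30² = 81 + 900 = 981 ✓

981 = 9² + 30²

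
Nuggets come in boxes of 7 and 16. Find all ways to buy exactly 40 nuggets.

We need non-negative integers (x, y) with 7x + 16y = 40.
For each x in 0..5, check if 40 - 7x is a non-negative multiple of 16.
No x yields an integer y ≥ 0.

No solution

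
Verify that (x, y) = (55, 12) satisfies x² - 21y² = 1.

Compute x² = 55² = 3025
Compute 21y² = 21·12² = 21·144 = 3024
x² - 21y² = 3025 - 3024 = 1
Since this equals 1, (55, 12) is a solution.

Yes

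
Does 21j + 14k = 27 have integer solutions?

Step 1: Compute gcd(21, 14).
gcd(21, 14) = 7

Step 2: Check divisibility.
Does 7 divide 27? 27 = 7 x 3 + 6, so no.

By the theorem on linear Diophantine equations, 21j + 14k = 27 has integer solutions if and only if gcd(21, 14) divides 27. Since 7 does not divide 27, no solutions exist.

No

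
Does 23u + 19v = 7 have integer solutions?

Step 1: Compute gcd(23, 19).
gcd(23, 19) = 1

Step 2: Check divisibility.
Does 1 divide 7? 7 = 1 x 7, so yes.

By the theorem on linear Diophantine equations, 23u + 19v = 7 has integer solutions if and only if gcd(23, 19) divides 7. Since 1 | 7, solutions exist.

Yes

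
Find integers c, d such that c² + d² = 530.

We need to find integers c, d > 0 such that c² + d² = 530.
Trying c = 1: d² = 530 - 1² = 530 - 1 = 529
d = 23
Check: 1² + 23² = 1 + 529 = 530 ✓

530 = 1² + 23²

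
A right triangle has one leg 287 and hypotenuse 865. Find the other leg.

b² = c² - a² = 748225 - 82369 = 665856
b = 816

816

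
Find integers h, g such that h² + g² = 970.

We need to find integers h, g > 0 such that h² + g² = 970.
Trying h = 3: g² = 970 - 3² = 970 - 9 = 961
g = 31
Check: 3² + 31² = 9 + 961 = 970 ✓

970 = 3² + 31²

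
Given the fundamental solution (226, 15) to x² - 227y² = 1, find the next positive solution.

Solutions to x² - Dy² = 1 are generated by powers of (x₀ + y₀√D).
The next solution satisfies x₁ + y₁√227 = (x₀ + y₀√227)², giving:
x₁ = x₀² + 227y₀² = 226² + 227·15² = 51076 + 51075 = 102151
y₁ = 2x₀y₀ = 2·226·15 = 6780

Verify: 102151² - 227·6780² = 10434826801 - 10434826800 = 1 ✓

x = 102151, y = 6780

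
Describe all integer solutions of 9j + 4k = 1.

Step 1: Compute gcd(9, 4) = 1.
Since 1 divides 1, solutions exist.

Step 2: Find a particular solution using extended Euclidean algorithm.
We get j₀ = 1, k₀ = -2.
Check: 9*1 + 4*-2 = 1 = 1 ✓

Step 3: Write the general solution.
j = 1 + (4/1)t = 1 + 4t
k = -2 - (9/1)t = -2 - 9t
for any integer t.

j = 1 + 4t, k = -2 - 9t for integer t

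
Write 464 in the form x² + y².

We need to find integers x, y > 0 such that x² + y² = 464.
Trying x = 8: y² = 464 - 8² = 464 - 64 = 400
y = 20
Check: 8² + 20² = 64 + 400 = 464 ✓

464 = 8² + 20²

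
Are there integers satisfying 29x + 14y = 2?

Step 1: Compute gcd(29, 14).
gcd(29, 14) = 1

Step 2: Check divisibility.
Does 1 divide 2? 2 = 1 x 2, so yes.

By the theorem on linear Diophantine equations, 29x + 14y = 2 has integer solutions if and only if gcd(29, 14) divides 2. Since 1 | 2, solutions exist.

Yes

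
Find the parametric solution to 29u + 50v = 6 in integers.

Step 1: Compute gcd(29, 50) = 1.
Since 1 divides 6, solutions exist.

Step 2: Find a particular solution using extended Euclidean algorithm.
We get u₀ = 114, v₀ = -66.
Check: 29*114 + 50*-66 = 6 = 6 ✓

Step 3: Write the general solution.
u = 114 + (50/1)t = 114 + 50t
v = -66 - (29/1)t = -66 - 29t
for any integer t.

u = 114 + 50t, v = -66 - 29t for integer t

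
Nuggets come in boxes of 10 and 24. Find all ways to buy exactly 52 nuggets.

We need non-negative integers (x, y) with 10x + 24y = 52.
For each x in 0..5, check if 52 - 10x is a non-negative multiple of 24.
No x yields an integer y ≥ 0.

No solution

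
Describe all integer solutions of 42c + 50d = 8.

Step 1: Compute gcd(42, 50) = 2.
Since 2 divides 8, solutions exist.

Step 2: Find a particular solution using extended Euclidean algorithm.
We get c₀ = 24, d₀ = -20.
Check: 42*24 + 50*-20 = 8 = 8 ✓

Step 3: Write the general solution.
c = 24 + (50/2)t = 24 + 25t
d = -20 - (42/2)t = -20 - 21t
for any integer t.

c = 24 + 25t, d = -20 - 21t for integer t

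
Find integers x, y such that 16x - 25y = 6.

Step 1: Check solvability.
gcd(16, 25) = 1
Since 1 divides 6, solutions exist.

Step 2: Apply extended Euclidean algorithm to find gcd.
We find integers such that 16*x0 + 25*y0 = 1

Step 3: Scale the particular solution.
Multiply by 6/1 = 6:
x = 66, y = 42

Step 4: Verify.
16*(66) - 25*(42) = 6 = 6 ✓

x = 66, y = 42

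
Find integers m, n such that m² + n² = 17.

We need to find integers m, n > 0 such that m² + n² = 17.
Trying m = 1: n² = 17 - 1² = 17 - 1 = 16
n = 4
Check: 1² + 4² = 1 + 16 = 17 ✓

17 = 1² + 4²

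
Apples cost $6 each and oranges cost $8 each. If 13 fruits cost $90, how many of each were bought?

Let a = apples, o = oranges.
a + o = 13
6a + 8o = 90
Substitute o = 13 - a:
6a + 8(13 - a) = 90
(6 - 8)a = 90 - 104
-2a = -14
a = 7, o = 13 - 7 = 6

Apples: 7, Oranges: 6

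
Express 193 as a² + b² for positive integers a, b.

We need to find integers a, b > 0 such that a² + b² = 193.
Trying a = 7: b² = 193 - 7² = 193 - 49 = 144
b = 12
Check: 7² + 12² = 49 + 144 = 193 ✓

193 = 7² + 12²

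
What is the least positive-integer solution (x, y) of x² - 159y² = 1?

We seek the smallest positive integers (x, y) with x² - 159y² = 1, i.e., x² = 159y² + 1.
Try successive y values:
y = 1: x² = 159·1² + 1 = 160, not a perfect square
y = 2: x² = 159·2² + 1 = 637, not a perfect square
y = 3: x² = 159·3² + 1 = 1432, not a perfect square
... continuing the search (or via continued fractions) ...
y = 105: x² = 159·105² + 1 = 1752976, x = 1324 ✓

Verify: 1324² - 159·105² = 1752976 - 1752975 = 1 ✓

x = 1324, y = 105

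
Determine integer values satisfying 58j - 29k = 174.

Step 1: Check solvability.
gcd(58, 29) = 29
Since 29 divides 174, solutions exist.

Step 2: Apply extended Euclidean algorithm to find gcd.
We find integers such that 58*x0 + 29*y0 = 29

Step 3: Scale the particular solution.
Multiply by 174/29 = 6:
j = 0, k = -6

Step 4: Verify.
58*(0) - 29*(-6) = 174 = 174 ✓

j = 0, k = -6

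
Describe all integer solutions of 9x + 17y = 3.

Step 1: Compute gcd(9, 17) = 1.
Since 1 divides 3, solutions exist.

Step 2: Find a particular solution using extended Euclidean algorithm.
We get x₀ = 6, y₀ = -3.
Check: 9*6 + 17*-3 = 3 = 3 ✓

Step 3: Write the general solution.
x = 6 + (17/1)t = 6 + 17t
y = -3 - (9/1)t = -3 - 9t
for any integer t.

x = 6 + 17t, y = -3 - 9t for integer t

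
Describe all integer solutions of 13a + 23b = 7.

Step 1: Compute gcd(13, 23) = 1.
Since 1 divides 7, solutions exist.

Step 2: Find a particular solution using extended Euclidean algorithm.
We get a₀ = -49, b₀ = 28.
Check: 13*-49 + 23*28 = 7 = 7 ✓

Step 3: Write the general solution.
a = -49 + (23/1)t = -49 + 23t
b = 28 - (13/1)t = 28 - 13t
for any integer t.

a = -49 + 23t, b = 28 - 13t for integer t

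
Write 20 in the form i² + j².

We need to find integers i, j > 0 such that i² + j² = 20.
Trying i = 2: j² = 20 - 2² = 20 - 4 = 16
j = 4
Check: 2² + 4² = 4 + 16 = 20 ✓

20 = 2² + 4²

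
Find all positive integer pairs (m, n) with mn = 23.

The positive divisors of 23 are: 1, 23.
Each divisor d gives the pair (d, 23/d):
(1, 23), (23, 1)

(1, 23), (23, 1)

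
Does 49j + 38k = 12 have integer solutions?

Step 1: Compute gcd(49, 38).
gcd(49, 38) = 1

Step 2: Check divisibility.
Does 1 divide 12? 12 = 1 x 12, so yes.

By the theorem on linear Diophantine equations, 49j + 38k = 12 has integer solutions if and only if gcd(49, 38) divides 12. Since 1 | 12, solutions exist.

Yes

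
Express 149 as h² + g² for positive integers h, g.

We need to find integers h, g > 0 such that h² + g² = 149.
Trying h = 7: g² = 149 - 7² = 149 - 49 = 100
g = 10
Check: 7² + 10² = 49 + 100 = 149 ✓

149 = 7² + 10²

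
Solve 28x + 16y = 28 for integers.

Step 1: Check solvability.
gcd(28, 16) = 4
Since 4 divides 28, solutions exist.

Step 2: Apply extended Euclidean algorithm to find gcd.
We find integers such that 28*x0 + 16*y0 = 4

Step 3: Scale the particular solution.
Multiply by 28/4 = 7:
x = -7, y = 14

Step 4: Verify.
28*(-7) + 16*(14) = 28 = 28 ✓

x = -7, y = 14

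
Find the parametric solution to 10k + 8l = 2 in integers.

Step 1: Compute gcd(10, 8) = 2.
Since 2 divides 2, solutions exist.

Step 2: Find a particular solution using extended Euclidean algorithm.
We get k₀ = 1, l₀ = -1.
Check: 10*1 + 8*-1 = 2 = 2 ✓

Step 3: Write the general solution.
k = 1 + (8/2)t = 1 + 4t
l = -1 - (10/2)t = -1 - 5t
for any integer t.

k = 1 + 4t, l = -1 - 5t for integer t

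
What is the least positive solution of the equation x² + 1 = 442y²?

We need x² = 442y² - 1. Try successive y:
y = 1: x² = 442·1² - 1 = 441 = 21² ✓
Check: 21² - 442·1² = 441 - 442 = -1 ✓

x = 21, y = 1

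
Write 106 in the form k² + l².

We need to find integers k, l > 0 such that k² + l² = 106.
Trying k = 5: l² = 106 - 5² = 106 - 25 = 81
l = 9
Check: 5² + 9² = 25 + 81 = 106 ✓

106 = 5² + 9²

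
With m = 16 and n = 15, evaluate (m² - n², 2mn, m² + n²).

a = m² - n² = 256 - 225 = 31
b = 2mn = 2·16·15 = 480
c = m² + n² = 256 + 225 = 481
Verify: 31² + 480² = 961 + 230400 = 231361 = 481² ✓

(31, 480, 481)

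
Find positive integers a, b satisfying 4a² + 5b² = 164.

Try small values of a and check whether (164 - 4a²)/5 is a perfect square.
a = 6: 4·6² = 144, so 5b² = 164 - 144 = 20, giving b² = 4, b = 2.
Check: 4·6² + 5·2² = 144 + 20 = 164 ✓

a = 6, b = 2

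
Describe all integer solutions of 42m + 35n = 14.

Step 1: Compute gcd(42, 35) = 7.
Since 7 divides 14, solutions exist.

Step 2: Find a particular solution using extended Euclidean algorithm.
We get m₀ = 2, n₀ = -2.
Check: 42*2 + 35*-2 = 14 = 14 ✓

Step 3: Write the general solution.
m = 2 + (35/7)t = 2 + 5t
n = -2 - (42/7)t = -2 - 6t
for any integer t.

m = 2 + 5t, n = -2 - 6t for integer t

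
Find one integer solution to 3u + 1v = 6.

Step 1: Check solvability.
gcd(3, 1) = 1
Since 1 divides 6, solutions exist.

Step 2: Apply extended Euclidean algorithm to find gcd.
We find integers such that 3*x0 + 1*y0 = 1

Step 3: Scale the particular solution.
Multiply by 6/1 = 6:
u = 0, v = 6

Step 4: Verify.
3*(0) + 1*(6) = 6 = 6 ✓

u = 0, v = 6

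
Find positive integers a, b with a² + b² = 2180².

We need a² + b² = 2180² = 4752400.
Trying: 2052² + 736² = 4210704 + 541696 = 4752400 ✓

(2052, 736, 2180)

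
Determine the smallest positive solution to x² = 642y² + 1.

We seek the smallest positive integers (x, y) with x² - 642y² = 1, i.e., x² = 642y² + 1.
Try successive y values:
y = 1: x² = 642·1² + 1 = 643, not a perfect square
y = 2: x² = 642·2² + 1 = 2569, not a perfect square
y = 3: x² = 642·3² + 1 = 5779, not a perfect square
... continuing the search (or via continued fractions) ...
y = 228: x² = 642·228² + 1 = 33373729, x = 5777 ✓

Verify: 5777² - 642·228² = 33373729 - 33373728 = 1 ✓

x = 5777, y = 228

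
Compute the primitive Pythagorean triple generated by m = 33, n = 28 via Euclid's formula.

a = m² - n² = 1089 - 784 = 305
b = 2mn = 2·33·28 = 1848
c = m² + n² = 1089 + 784 = 1873
Verify: 305² + 1848² = 93025 + 3415104 = 3508129 = 1873² ✓

(305, 1848, 1873)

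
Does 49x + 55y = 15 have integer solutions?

Step 1: Compute gcd(49, 55).
gcd(49, 55) = 1

Step 2: Check divisibility.
Does 1 divide 15? 15 = 1 x 15, so yes.

By the theorem on linear Diophantine equations, 49x + 55y = 15 has integer solutions if and only if gcd(49, 55) divides 15. Since 1 | 15, solutions exist.

Yes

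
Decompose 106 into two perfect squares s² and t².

We need to find integers s, t > 0 such that s² + t² = 106.
Trying s = 5: t² = 106 - 5² = 106 - 25 = 81
t = 9
Check: 5² + 9² = 25 + 81 = 106 ✓

106 = 5² + 9²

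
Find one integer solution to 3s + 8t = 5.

Step 1: Check solvability.
gcd(3, 8) = 1
Since 1 divides 5, solutions exist.

Step 2: Apply extended Euclidean algorithm to find gcd.
We find integers such that 3*x0 + 8*y0 = 1

Step 3: Scale the particular solution.
Multiply by 5/1 = 5:
s = 15, t = -5

Step 4: Verify.
3*(15) + 8*(-5) = 5 = 5 ✓

s = 15, t = -5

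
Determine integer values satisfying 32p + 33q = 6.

Step 1: Check solvability.
gcd(32, 33) = 1
Since 1 divides 6, solutions exist.

Step 2: Apply extended Euclidean algorithm to find gcd.
We find integers such that 32*x0 + 33*y0 = 1

Step 3: Scale the particular solution.
Multiply by 6/1 = 6:
p = -6, q = 6

Step 4: Verify.
32*(-6) + 33*(6) = 6 = 6 ✓

p = -6, q = 6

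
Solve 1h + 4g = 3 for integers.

Step 1: Check solvability.
gcd(1, 4) = 1
Since 1 divides 3, solutions exist.

Step 2: Apply extended Euclidean algorithm to find gcd.
We find integers such that 1*x0 + 4*y0 = 1

Step 3: Scale the particular solution.
Multiply by 3/1 = 3:
h = 3, g = 0

Step 4: Verify.
1*(3) + 4*(0) = 3 = 3 ✓

h = 3, g = 0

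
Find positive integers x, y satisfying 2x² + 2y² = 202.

Try small values of x and check whether (202 - 2x²)/2 is a perfect square.
x = 10: 2·10² = 200, so 2y² = 202 - 200 = 2, giving y² = 1, y = 1.
Check: 2·10² + 2·1² = 200 + 2 = 202 ✓

x = 10, y = 1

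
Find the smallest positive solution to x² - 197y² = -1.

We need x² = 197y² - 1. Try successive y:
y = 1: x² = 197·1² - 1 = 196 = 14² ✓
Check: 14² - 197·1² = 196 - 197 = -1 ✓

x = 14, y = 1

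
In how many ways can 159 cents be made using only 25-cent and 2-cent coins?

We need non-negative integers (x, y) with 25x + 2y = 159.
For each x from 0 to 6, check if (159 - 25x) is a non-negative multiple of 2.
Solutions (x, y): (1,67), (3,42), (5,17)
Count: 3

3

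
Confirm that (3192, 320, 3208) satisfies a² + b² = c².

Compute a² + b² = 3192² + 320² = 10188864 + 102400 = 10291264
Compute c² = 3208² = 10291264
Since 10291264 = 10291264, confirmed.

Yes, it is a Pythagorean triple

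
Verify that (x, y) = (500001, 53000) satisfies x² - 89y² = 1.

Compute x² = 500001² = 250001000001
Compute 89y² = 89·53000² = 89·2809000000 = 250001000000
x² - 89y² = 250001000001 - 250001000000 = 1
Since this equals 1, (500001, 53000) is a solution.

Yes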